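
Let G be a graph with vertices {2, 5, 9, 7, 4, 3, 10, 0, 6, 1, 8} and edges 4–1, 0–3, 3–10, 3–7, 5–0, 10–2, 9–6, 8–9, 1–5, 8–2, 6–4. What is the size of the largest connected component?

11

Starting from 0 we can reach 0, 1, 2, 3, 4, 5, 6, 7, 8, 9, 10. That is one component of size 11.
The largest has 11 vertices.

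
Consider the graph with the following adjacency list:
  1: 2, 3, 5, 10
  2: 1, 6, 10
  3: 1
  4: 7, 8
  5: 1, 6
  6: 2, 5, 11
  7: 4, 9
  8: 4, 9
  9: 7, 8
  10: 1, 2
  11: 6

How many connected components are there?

Starting from 4 we can reach 4, 7, 8, 9. That is one component of size 4.
Starting from 1 we can reach 1, 2, 3, 5, 6, 10, 11. That is one component of size 7.
Total: 2 components.

2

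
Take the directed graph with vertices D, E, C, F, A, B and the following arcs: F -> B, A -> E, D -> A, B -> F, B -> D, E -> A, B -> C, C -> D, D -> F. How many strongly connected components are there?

2

{B, C, D, F} are all mutually reachable — one SCC of size 4.
{A, E} are all mutually reachable — one SCC of size 2.
That gives 2 strongly connected components.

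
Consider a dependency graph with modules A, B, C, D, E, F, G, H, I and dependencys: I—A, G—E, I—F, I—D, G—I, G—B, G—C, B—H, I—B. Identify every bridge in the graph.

The edges on the cycle G-I-B-G are not bridges since each lies on that cycle.
But removing F—I disconnects F from I; removing E—G disconnects E from G; removing I—D disconnects I from D; removing H—B disconnects H from B — these are bridges.
In total 6 edges are bridges.

A-I, B-H, C-G, D-I, E-G, F-I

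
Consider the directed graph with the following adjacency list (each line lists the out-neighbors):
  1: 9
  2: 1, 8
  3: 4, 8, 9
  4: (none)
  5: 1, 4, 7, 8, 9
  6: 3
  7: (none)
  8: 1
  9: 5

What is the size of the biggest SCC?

{1, 5, 8, 9} are all mutually reachable — one SCC of size 4.
{4} is an SCC by itself.
{2} is an SCC by itself.
{6} is an SCC by itself.
{3} is an SCC by itself.
(and 1 more singleton SCC)
The largest has 4 vertices.

4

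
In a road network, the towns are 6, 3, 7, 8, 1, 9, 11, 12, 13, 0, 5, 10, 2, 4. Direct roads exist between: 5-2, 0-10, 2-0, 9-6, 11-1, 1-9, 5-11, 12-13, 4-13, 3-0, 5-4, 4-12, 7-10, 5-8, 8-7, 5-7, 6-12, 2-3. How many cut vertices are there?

1

Removing 5 increases the component count from 1 to 2, so 5 is a cut vertex.
By contrast removing 8 leaves 1 component; it is not a cut vertex. No other vertex is a cut vertex either.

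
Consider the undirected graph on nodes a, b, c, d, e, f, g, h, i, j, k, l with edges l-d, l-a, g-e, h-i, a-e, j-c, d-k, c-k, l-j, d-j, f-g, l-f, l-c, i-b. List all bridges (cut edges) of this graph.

b-i, h-i

The edges on the cycle l-d-k-c-l are not bridges since each lies on that cycle.
But removing i-b disconnects i from b; removing h-i disconnects h from i — these are bridges.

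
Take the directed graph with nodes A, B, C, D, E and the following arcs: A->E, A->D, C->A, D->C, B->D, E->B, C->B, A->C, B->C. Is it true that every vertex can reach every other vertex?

Yes

From C we can reach every vertex (A, B, C, D, E), and every vertex can reach C (A, B, C, D, E). So the whole graph is one strongly connected component.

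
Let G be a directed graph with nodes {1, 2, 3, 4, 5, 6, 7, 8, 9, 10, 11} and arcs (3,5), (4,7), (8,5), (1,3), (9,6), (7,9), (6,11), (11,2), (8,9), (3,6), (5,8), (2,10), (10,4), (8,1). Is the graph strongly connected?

There is no directed path from 9 to 1, so the graph is not strongly connected.

No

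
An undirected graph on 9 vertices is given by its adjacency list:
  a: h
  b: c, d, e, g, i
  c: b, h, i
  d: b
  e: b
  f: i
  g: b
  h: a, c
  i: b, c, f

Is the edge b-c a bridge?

No

After removing b-c, the path b-i-c still connects them, so the edge is not a bridge.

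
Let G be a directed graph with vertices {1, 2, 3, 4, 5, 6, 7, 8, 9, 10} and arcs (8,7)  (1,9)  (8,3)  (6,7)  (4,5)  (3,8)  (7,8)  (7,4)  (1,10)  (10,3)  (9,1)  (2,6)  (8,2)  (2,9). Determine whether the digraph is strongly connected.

There is no directed path from 4 to 2, so the graph is not strongly connected.

No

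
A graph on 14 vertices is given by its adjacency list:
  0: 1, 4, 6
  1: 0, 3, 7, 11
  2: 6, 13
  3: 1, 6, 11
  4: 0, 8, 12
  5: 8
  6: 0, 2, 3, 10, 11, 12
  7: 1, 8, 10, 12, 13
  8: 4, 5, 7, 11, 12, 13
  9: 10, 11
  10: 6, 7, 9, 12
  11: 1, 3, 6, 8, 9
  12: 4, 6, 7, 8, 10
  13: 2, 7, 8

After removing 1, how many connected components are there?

1

With 1 gone, the remaining components are: {0, 2, 3, 4, 5, 6, 7, 8, 9, 10, 11, 12, 13}.
That is 1 component.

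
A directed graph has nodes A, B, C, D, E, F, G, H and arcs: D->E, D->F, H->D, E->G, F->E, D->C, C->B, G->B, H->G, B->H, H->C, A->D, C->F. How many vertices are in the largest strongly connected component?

7

{B, C, D, E, F, G, H} are all mutually reachable — one SCC of size 7.
{A} is an SCC by itself.
The largest has 7 vertices.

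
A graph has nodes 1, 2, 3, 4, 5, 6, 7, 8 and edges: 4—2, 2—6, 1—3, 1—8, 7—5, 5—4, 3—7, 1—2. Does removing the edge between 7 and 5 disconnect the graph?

No

After removing 7—5, the path 7-3-1-2-4-5 still connects them, so the edge is not a bridge.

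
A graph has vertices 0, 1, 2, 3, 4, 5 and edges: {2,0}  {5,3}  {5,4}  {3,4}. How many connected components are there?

3

1 is isolated — a component by itself.
Starting from 0 we can reach 0, 2. That is one component of size 2.
Starting from 3 we can reach 3, 4, 5. That is one component of size 3.
Total: 3 components.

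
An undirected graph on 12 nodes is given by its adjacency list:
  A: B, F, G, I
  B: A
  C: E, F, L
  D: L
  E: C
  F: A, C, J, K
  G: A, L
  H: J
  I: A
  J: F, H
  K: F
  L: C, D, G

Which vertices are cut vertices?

A, C, F, J, L

Removing A increases the component count from 1 to 3, so A is a cut vertex.
Removing C increases the component count from 1 to 2, so C is a cut vertex.
Removing F increases the component count from 1 to 3, so F is a cut vertex.
Likewise J, L are cut vertices.
By contrast removing G leaves 1 component; it is not a cut vertex. No other vertex is a cut vertex either.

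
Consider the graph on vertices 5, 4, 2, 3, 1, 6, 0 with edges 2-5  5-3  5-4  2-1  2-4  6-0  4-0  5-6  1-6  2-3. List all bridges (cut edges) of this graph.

The edges on the cycle 2-5-6-1-2 are not bridges since each lies on that cycle.
Every edge lies on some cycle, so there are no bridges.

none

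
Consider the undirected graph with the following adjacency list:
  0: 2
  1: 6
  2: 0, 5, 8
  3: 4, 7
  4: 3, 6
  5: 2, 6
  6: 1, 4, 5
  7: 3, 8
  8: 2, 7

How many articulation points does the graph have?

Removing 2 increases the component count from 1 to 2, so 2 is a cut vertex.
Removing 6 increases the component count from 1 to 2, so 6 is a cut vertex.
By contrast removing 5 leaves 1 component; it is not a cut vertex. No other vertex is a cut vertex either.

2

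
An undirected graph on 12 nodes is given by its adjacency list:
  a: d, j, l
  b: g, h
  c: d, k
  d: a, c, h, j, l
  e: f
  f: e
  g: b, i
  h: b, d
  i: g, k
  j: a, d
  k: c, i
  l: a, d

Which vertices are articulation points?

Removing d increases the component count from 2 to 3, so d is a cut vertex.
By contrast removing b leaves 2 components; it is not a cut vertex. No other vertex is a cut vertex either.

d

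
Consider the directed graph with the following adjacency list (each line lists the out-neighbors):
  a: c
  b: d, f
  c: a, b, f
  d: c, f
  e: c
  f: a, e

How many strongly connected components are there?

1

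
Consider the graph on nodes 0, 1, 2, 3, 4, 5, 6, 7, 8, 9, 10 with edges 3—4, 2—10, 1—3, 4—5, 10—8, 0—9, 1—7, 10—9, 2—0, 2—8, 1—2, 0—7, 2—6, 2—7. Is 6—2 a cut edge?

Yes

Removing 6—2 leaves no path between 6 and 2: the component count goes from 1 to 2. So it is a bridge.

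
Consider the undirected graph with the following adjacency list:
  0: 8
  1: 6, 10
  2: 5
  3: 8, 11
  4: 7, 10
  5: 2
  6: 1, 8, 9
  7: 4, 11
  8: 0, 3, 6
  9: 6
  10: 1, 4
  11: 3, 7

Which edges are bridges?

The edges on the cycle 7-11-3-8-6-1-10-4-7 are not bridges since each lies on that cycle.
But removing 0-8 disconnects 0 from 8; removing 2-5 disconnects 2 from 5; removing 9-6 disconnects 9 from 6 — these are bridges.

0-8, 2-5, 6-9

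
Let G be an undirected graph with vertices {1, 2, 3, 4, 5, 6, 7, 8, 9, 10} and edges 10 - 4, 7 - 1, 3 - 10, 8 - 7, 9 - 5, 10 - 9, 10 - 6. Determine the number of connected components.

2 is isolated — a component by itself.
Starting from 1 we can reach 1, 7, 8. That is one component of size 3.
Starting from 3 we can reach 3, 4, 5, 6, 9, 10. That is one component of size 6.
Total: 3 components.

3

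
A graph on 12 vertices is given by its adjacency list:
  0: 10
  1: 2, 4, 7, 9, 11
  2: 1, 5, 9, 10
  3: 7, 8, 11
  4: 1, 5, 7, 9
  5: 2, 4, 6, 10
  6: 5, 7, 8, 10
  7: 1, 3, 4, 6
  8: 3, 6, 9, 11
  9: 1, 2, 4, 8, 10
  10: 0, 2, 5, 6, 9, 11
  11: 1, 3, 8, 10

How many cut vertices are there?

1

Removing 10 increases the component count from 1 to 2, so 10 is a cut vertex.
By contrast removing 3 leaves 1 component; it is not a cut vertex. No other vertex is a cut vertex either.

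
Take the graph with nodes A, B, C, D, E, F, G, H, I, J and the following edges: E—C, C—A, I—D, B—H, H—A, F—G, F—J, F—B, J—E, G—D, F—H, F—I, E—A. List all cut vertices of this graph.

Removing F increases the component count from 1 to 2, so F is a cut vertex.
By contrast removing A leaves 1 component; it is not a cut vertex. No other vertex is a cut vertex either.

F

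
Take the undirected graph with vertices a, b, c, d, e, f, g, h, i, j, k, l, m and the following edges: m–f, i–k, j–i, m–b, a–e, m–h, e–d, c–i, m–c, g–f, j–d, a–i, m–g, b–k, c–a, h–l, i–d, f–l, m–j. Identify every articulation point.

Removing m increases the component count from 1 to 2, so m is a cut vertex.
By contrast removing l leaves 1 component; it is not a cut vertex. No other vertex is a cut vertex either.

m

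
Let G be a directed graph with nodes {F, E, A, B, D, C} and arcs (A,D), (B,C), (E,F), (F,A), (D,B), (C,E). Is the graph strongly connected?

Yes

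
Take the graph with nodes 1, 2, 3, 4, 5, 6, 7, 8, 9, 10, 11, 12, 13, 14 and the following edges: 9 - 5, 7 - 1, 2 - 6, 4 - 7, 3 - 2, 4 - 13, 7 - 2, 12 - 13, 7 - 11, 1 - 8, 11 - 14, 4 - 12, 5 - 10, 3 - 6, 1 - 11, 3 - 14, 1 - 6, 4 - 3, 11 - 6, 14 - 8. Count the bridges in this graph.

The edges on the cycle 4-12-13-4 are not bridges since each lies on that cycle.
But removing 5 - 10 disconnects 5 from 10; removing 9 - 5 disconnects 9 from 5 — these are bridges.
That makes 2 bridges.

2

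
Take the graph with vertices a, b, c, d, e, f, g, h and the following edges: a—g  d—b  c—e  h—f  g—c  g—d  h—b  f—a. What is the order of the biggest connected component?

Starting from a we can reach a, b, c, d, e, f, g, h. That is one component of size 8.
The largest has 8 vertices.

8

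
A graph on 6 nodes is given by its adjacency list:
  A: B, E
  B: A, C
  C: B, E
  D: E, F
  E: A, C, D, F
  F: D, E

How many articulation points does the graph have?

Removing E increases the component count from 1 to 2, so E is a cut vertex.
By contrast removing F leaves 1 component; it is not a cut vertex. No other vertex is a cut vertex either.

1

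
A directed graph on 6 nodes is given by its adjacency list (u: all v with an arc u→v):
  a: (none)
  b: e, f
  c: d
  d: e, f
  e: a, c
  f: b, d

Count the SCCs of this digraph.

2

{b, c, d, e, f} are all mutually reachable — one SCC of size 5.
{a} is an SCC by itself.
That gives 2 strongly connected components.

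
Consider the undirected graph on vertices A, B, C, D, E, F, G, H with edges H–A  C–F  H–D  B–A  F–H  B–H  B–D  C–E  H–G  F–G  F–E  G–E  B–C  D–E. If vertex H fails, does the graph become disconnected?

No

Deleting H leaves 1 component (was 1) (its neighbors A, B, D, F, G remain connected to each other), so H is not a cut vertex.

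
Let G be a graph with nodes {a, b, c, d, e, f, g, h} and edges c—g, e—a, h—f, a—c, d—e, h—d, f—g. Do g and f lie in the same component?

From g we can reach a, c, d, e, f, g, h, which includes f.

Yes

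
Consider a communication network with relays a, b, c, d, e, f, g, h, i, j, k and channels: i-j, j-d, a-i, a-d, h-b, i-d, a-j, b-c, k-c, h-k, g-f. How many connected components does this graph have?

e is isolated — a component by itself.
Starting from f we can reach f, g. That is one component of size 2.
Starting from a we can reach a, d, i, j. That is one component of size 4.
Starting from b we can reach b, c, h, k. That is one component of size 4.
Total: 4 components.

4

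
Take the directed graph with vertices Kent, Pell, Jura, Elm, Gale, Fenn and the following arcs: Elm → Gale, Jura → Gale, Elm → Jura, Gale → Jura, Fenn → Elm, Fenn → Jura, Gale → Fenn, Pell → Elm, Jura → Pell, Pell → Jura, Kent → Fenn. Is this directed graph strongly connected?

There is no directed path from Pell to Kent, so the graph is not strongly connected.

No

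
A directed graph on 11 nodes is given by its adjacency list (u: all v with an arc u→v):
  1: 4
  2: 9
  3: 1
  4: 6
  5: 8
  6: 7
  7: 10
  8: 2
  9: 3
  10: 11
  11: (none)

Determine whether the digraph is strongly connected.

There is no directed path from 4 to 5, so the graph is not strongly connected.

No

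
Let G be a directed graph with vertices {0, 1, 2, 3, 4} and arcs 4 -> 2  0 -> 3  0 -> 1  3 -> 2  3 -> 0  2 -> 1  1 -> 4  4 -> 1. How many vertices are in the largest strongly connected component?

3

{1, 2, 4} are all mutually reachable — one SCC of size 3.
{0, 3} are all mutually reachable — one SCC of size 2.
The largest has 3 vertices.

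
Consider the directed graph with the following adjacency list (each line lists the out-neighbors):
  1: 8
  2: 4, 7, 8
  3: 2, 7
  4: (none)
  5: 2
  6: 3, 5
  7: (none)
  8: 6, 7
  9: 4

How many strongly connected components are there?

5

{2, 3, 5, 6, 8} are all mutually reachable — one SCC of size 5.
{4} is an SCC by itself.
{9} is an SCC by itself.
{1} is an SCC by itself.
{7} is an SCC by itself.
That gives 5 strongly connected components.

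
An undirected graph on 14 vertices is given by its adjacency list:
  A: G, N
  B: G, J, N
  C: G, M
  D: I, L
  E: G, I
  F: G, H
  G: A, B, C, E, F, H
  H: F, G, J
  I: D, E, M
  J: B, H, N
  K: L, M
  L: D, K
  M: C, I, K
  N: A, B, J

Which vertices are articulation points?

Removing G increases the component count from 1 to 2, so G is a cut vertex.
By contrast removing L leaves 1 component; it is not a cut vertex. No other vertex is a cut vertex either.

G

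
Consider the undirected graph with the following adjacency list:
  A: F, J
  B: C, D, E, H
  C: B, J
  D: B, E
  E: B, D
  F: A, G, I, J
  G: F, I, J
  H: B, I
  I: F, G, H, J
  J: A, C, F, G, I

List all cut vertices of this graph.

Removing B increases the component count from 1 to 2, so B is a cut vertex.
By contrast removing F leaves 1 component; it is not a cut vertex. No other vertex is a cut vertex either.

B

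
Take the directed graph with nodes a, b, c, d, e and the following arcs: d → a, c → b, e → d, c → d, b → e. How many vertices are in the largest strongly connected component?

{d} is an SCC by itself.
{a} is an SCC by itself.
{c} is an SCC by itself.
{b} is an SCC by itself.
{e} is an SCC by itself.
The largest has 1 vertex.

1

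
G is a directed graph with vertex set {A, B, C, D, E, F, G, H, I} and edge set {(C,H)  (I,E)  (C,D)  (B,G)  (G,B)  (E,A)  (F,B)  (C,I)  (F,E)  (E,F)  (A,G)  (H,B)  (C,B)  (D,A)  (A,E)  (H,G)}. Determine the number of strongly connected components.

{A, E, F} are all mutually reachable — one SCC of size 3.
{B, G} are all mutually reachable — one SCC of size 2.
{H} is an SCC by itself.
{D} is an SCC by itself.
{I} is an SCC by itself.
(and 1 more singleton SCC)
That gives 6 strongly connected components.

6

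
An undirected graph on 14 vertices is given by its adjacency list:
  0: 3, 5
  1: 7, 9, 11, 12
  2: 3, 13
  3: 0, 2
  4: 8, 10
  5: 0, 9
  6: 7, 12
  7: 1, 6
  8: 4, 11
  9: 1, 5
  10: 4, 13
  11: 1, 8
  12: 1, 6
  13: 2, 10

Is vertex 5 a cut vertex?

No

Deleting 5 leaves 1 component (was 1) (its neighbors 0, 9 remain connected to each other), so 5 is not a cut vertex.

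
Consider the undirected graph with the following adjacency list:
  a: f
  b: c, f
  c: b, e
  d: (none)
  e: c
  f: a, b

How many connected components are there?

d is isolated — a component by itself.
Starting from a we can reach a, b, c, e, f. That is one component of size 5.
Total: 2 components.

2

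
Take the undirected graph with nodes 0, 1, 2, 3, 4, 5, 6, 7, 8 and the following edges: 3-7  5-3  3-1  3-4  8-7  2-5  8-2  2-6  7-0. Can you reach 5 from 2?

Yes

From 2 we can reach 0, 1, 2, 3, 4, 5, 6, 7, 8, which includes 5.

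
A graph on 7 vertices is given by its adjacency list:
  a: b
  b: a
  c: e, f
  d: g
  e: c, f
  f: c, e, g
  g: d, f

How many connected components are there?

2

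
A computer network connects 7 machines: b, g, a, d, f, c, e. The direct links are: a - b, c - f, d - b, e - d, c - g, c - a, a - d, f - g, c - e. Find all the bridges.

The edges on the cycle c-f-g-c are not bridges since each lies on that cycle.
Every edge lies on some cycle, so there are no bridges.

none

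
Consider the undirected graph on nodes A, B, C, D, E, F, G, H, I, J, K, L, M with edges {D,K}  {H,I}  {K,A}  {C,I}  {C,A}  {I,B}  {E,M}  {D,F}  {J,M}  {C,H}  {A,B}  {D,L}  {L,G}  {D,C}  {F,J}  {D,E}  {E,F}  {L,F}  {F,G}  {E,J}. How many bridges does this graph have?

The edges on the cycle D-L-G-F-D are not bridges since each lies on that cycle.
Every edge lies on some cycle, so there are no bridges.

0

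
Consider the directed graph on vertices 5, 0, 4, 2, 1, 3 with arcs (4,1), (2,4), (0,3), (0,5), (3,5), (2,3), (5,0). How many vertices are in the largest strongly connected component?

3

{0, 3, 5} are all mutually reachable — one SCC of size 3.
{2} is an SCC by itself.
{4} is an SCC by itself.
{1} is an SCC by itself.
The largest has 3 vertices.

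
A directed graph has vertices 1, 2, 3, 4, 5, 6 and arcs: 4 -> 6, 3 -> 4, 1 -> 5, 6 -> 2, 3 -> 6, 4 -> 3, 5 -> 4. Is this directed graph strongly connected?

There is no directed path from 5 to 1, so the graph is not strongly connected.

No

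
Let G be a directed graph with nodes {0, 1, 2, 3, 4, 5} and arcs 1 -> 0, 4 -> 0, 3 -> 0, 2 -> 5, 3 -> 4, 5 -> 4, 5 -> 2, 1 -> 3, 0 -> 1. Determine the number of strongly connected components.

{0, 1, 3, 4} are all mutually reachable — one SCC of size 4.
{2, 5} are all mutually reachable — one SCC of size 2.
That gives 2 strongly connected components.

2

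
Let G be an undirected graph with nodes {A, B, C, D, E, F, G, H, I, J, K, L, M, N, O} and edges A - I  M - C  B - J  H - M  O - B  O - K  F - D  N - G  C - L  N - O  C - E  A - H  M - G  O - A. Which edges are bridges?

The edges on the cycle N-O-A-H-M-G-N are not bridges since each lies on that cycle.
But removing M - C disconnects M from C; removing O - K disconnects O from K; removing O - B disconnects O from B; removing J - B disconnects J from B — these are bridges.
In total 8 edges are bridges.

A-I, B-J, B-O, C-E, C-L, C-M, D-F, K-O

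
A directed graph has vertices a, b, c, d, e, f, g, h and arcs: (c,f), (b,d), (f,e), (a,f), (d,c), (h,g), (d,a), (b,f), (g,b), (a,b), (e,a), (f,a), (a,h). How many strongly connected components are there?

1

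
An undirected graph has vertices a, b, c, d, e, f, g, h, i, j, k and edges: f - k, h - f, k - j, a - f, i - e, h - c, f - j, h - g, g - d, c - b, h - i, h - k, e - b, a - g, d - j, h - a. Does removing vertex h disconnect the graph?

Yes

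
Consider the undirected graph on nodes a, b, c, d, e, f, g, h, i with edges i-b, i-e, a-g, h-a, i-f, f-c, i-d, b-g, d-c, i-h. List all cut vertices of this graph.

i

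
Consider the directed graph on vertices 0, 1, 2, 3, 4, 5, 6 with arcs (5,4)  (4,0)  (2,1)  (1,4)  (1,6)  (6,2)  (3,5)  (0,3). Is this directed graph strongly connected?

No

There is no directed path from 0 to 2, so the graph is not strongly connected.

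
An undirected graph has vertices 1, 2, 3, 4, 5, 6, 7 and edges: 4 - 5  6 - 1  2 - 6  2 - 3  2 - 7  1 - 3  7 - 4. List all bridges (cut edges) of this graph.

2-7, 4-5, 4-7

The edges on the cycle 2-6-1-3-2 are not bridges since each lies on that cycle.
But removing 7 - 4 disconnects 7 from 4; removing 4 - 5 disconnects 4 from 5; removing 2 - 7 disconnects 2 from 7 — these are bridges.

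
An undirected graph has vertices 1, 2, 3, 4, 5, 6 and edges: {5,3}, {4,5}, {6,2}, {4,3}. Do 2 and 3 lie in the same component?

No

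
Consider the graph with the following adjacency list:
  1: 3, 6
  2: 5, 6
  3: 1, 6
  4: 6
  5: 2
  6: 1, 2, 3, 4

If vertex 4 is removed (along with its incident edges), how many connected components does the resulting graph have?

1

With 4 gone, the remaining components are: {1, 2, 3, 5, 6}.
That is 1 component.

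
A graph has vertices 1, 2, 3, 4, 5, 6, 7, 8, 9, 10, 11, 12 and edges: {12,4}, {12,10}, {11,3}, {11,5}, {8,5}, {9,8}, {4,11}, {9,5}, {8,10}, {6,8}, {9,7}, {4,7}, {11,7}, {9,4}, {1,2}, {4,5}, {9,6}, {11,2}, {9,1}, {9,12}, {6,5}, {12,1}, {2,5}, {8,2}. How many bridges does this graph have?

1

The edges on the cycle 9-6-8-10-12-9 are not bridges since each lies on that cycle.
But removing 3-11 disconnects 3 from 11 — this is a bridge.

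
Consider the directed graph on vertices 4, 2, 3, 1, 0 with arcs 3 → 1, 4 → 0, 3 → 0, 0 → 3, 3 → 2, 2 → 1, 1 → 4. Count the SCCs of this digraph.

{0, 1, 2, 3, 4} are all mutually reachable — one SCC of size 5.
That gives 1 strongly connected component.

1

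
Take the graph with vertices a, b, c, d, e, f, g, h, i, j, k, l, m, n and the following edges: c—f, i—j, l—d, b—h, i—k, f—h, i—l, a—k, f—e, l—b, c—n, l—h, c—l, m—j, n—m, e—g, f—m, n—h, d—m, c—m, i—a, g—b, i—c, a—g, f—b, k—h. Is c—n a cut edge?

No

After removing c—n, the path c-m-n still connects them, so the edge is not a bridge.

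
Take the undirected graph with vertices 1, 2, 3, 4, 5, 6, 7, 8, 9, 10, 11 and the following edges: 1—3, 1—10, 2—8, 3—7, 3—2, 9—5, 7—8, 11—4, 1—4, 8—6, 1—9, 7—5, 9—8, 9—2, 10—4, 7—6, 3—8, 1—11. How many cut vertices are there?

1

Removing 1 increases the component count from 1 to 2, so 1 is a cut vertex.
By contrast removing 4 leaves 1 component; it is not a cut vertex. No other vertex is a cut vertex either.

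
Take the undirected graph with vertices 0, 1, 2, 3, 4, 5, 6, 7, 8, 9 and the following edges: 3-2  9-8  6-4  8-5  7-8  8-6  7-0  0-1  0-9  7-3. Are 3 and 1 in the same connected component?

From 3 we can reach 0, 1, 2, 3, 4, 5, 6, 7, 8, 9, which includes 1.

Yes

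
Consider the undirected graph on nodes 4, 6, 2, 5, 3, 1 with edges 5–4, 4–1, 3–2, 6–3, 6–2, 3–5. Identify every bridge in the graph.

1-4, 3-5, 4-5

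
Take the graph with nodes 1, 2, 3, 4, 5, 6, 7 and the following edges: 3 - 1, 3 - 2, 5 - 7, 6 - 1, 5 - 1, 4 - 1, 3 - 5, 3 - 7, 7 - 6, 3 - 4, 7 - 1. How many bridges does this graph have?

The edges on the cycle 3-4-1-5-3 are not bridges since each lies on that cycle.
But removing 2 - 3 disconnects 2 from 3 — this is a bridge.

1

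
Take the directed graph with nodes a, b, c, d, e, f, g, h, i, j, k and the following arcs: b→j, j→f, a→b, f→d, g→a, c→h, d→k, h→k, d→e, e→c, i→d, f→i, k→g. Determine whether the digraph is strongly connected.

From g we can reach every vertex (a, b, c, d, e, f, g, h, i, j, k), and every vertex can reach g (a, b, c, d, e, f, g, h, i, j, k). So the whole graph is one strongly connected component.

Yes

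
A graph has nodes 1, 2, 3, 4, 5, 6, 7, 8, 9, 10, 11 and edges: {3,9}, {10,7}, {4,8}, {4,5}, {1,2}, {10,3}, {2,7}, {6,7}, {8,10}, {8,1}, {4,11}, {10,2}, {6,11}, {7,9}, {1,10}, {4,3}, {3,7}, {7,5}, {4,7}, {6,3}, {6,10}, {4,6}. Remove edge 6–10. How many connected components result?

6 and 10 are still connected via 6-3-10, so the component count stays at 1.

1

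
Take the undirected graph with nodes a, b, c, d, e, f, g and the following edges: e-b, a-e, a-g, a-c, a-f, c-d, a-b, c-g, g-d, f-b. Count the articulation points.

1

Removing a increases the component count from 1 to 2, so a is a cut vertex.
By contrast removing c leaves 1 component; it is not a cut vertex. No other vertex is a cut vertex either.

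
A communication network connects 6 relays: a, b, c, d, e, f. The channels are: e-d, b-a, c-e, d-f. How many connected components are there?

2

Starting from a we can reach a, b. That is one component of size 2.
Starting from c we can reach c, d, e, f. That is one component of size 4.
Total: 2 components.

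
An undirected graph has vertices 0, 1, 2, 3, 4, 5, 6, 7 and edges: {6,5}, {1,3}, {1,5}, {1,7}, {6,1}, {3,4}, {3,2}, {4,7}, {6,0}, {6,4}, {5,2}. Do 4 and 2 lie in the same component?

Yes

From 4 we can reach 0, 1, 2, 3, 4, 5, 6, 7, which includes 2.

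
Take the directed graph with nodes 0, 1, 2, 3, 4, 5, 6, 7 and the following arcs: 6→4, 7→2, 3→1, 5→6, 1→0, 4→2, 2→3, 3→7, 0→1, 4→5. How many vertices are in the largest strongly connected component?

{4, 5, 6} are all mutually reachable — one SCC of size 3.
{2, 3, 7} are all mutually reachable — one SCC of size 3.
{0, 1} are all mutually reachable — one SCC of size 2.
The largest has 3 vertices.

3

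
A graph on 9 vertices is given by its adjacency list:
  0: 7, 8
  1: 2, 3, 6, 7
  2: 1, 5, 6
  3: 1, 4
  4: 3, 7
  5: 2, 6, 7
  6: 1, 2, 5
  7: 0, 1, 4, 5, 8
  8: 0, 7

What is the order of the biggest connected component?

Starting from 0 we can reach 0, 1, 2, 3, 4, 5, 6, 7, 8. That is one component of size 9.
The largest has 9 vertices.

9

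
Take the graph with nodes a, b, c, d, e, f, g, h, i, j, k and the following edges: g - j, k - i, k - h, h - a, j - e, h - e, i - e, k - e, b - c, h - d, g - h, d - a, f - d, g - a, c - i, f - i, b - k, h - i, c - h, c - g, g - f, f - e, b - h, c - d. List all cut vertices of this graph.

Removing g, for instance, still leaves 1 component. No single vertex removal increases the component count — the graph has no articulation points.

none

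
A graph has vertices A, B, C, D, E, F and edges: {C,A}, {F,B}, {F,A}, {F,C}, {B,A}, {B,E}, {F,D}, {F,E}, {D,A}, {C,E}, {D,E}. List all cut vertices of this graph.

Removing F, for instance, still leaves 1 component. No single vertex removal increases the component count — the graph has no articulation points.

none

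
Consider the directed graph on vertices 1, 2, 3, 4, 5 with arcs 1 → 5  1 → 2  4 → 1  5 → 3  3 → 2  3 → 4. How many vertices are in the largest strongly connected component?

4

{1, 3, 4, 5} are all mutually reachable — one SCC of size 4.
{2} is an SCC by itself.
The largest has 4 vertices.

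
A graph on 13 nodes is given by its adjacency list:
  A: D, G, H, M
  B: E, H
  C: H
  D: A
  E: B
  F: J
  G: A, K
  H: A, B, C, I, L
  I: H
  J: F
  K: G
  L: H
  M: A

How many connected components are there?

2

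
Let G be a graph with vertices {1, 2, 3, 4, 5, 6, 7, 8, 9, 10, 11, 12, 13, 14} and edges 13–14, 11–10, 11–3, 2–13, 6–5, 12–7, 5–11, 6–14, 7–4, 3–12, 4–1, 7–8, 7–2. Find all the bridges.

1-4, 10-11, 4-7, 7-8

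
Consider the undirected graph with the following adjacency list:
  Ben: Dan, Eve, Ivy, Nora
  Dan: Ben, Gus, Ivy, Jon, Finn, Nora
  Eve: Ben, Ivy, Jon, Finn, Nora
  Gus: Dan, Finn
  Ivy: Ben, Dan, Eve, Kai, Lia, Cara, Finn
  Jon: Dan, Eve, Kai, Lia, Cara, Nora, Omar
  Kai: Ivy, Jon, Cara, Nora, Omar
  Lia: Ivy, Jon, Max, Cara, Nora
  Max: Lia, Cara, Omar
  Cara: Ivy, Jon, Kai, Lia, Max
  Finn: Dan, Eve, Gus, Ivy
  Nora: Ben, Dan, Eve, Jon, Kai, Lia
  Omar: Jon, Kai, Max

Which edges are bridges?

none

The edges on the cycle Jon-Dan-Finn-Ivy-Kai-Jon are not bridges since each lies on that cycle.
Every edge lies on some cycle, so there are no bridges.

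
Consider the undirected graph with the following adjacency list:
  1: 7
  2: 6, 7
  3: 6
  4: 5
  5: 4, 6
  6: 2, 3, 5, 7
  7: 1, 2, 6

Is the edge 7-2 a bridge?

No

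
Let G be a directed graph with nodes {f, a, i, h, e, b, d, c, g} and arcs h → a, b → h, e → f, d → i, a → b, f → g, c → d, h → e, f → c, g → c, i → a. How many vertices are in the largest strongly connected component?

{a, b, c, d, e, f, g, h, i} are all mutually reachable — one SCC of size 9.
The largest has 9 vertices.

9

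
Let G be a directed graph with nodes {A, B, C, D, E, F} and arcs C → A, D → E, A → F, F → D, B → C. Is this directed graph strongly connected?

There is no directed path from F to B, so the graph is not strongly connected.

No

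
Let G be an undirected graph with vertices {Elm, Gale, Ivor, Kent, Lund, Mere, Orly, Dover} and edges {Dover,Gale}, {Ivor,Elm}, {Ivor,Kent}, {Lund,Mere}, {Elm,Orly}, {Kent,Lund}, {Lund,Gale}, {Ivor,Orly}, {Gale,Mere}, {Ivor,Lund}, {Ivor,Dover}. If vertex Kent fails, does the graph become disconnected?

Deleting Kent leaves 1 component (was 1) (its neighbors Ivor, Lund remain connected to each other), so Kent is not a cut vertex.

No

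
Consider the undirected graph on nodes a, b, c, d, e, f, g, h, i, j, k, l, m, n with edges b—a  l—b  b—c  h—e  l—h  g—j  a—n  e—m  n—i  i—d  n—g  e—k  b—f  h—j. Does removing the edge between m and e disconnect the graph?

Yes

Removing m—e leaves no path between m and e: the component count goes from 1 to 2. So it is a bridge.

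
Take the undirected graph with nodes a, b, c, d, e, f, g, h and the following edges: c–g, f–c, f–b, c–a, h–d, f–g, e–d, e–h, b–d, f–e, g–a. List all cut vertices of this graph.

f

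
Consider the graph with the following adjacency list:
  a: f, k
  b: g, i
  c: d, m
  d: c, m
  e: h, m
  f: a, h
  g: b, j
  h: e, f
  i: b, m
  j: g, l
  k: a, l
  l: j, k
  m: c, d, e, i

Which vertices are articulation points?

m

Removing m increases the component count from 1 to 2, so m is a cut vertex.
By contrast removing j leaves 1 component; it is not a cut vertex. No other vertex is a cut vertex either.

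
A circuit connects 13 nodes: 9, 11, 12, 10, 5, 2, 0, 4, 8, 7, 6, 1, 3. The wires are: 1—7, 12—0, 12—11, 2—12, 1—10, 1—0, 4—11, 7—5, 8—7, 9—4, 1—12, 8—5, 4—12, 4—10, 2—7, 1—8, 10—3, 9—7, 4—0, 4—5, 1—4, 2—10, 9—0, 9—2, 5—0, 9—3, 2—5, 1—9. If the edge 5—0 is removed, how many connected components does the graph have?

5 and 0 are still connected via 5-4-0, so the component count stays at 2.

2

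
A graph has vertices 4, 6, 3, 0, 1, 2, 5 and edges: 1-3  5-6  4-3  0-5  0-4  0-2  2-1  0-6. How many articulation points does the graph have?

1

Removing 0 increases the component count from 1 to 2, so 0 is a cut vertex.
By contrast removing 2 leaves 1 component; it is not a cut vertex. No other vertex is a cut vertex either.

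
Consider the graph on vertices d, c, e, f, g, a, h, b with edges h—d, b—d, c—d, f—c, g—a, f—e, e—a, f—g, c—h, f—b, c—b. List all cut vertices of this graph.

Removing f increases the component count from 1 to 2, so f is a cut vertex.
By contrast removing d leaves 1 component; it is not a cut vertex. No other vertex is a cut vertex either.

f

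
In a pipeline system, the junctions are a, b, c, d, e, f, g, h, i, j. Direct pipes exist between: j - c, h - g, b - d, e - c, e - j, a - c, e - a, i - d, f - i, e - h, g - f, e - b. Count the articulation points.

Removing e increases the component count from 1 to 2, so e is a cut vertex.
By contrast removing g leaves 1 component; it is not a cut vertex. No other vertex is a cut vertex either.

1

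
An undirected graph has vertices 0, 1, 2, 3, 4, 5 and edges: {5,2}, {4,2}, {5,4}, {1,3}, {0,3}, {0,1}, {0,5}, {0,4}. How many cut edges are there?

0

The edges on the cycle 0-1-3-0 are not bridges since each lies on that cycle.
Every edge lies on some cycle, so there are no bridges.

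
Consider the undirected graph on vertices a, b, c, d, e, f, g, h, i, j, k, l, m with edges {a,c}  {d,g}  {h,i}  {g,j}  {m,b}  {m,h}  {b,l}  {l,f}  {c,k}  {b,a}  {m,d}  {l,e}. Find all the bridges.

removing l - f disconnects l from f; removing i - h disconnects i from h; removing b - l disconnects b from l; removing c - a disconnects c from a — these are bridges.
In total 12 edges are bridges.

a-b, a-c, b-l, b-m, c-k, d-g, d-m, e-l, f-l, g-j, h-i, h-m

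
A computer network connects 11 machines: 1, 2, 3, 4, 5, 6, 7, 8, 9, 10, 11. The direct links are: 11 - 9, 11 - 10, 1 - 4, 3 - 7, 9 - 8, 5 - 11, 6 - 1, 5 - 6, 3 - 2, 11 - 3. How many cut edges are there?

10

removing 3 - 7 disconnects 3 from 7; removing 11 - 9 disconnects 11 from 9; removing 4 - 1 disconnects 4 from 1; removing 3 - 11 disconnects 3 from 11 — these are bridges.
In total 10 edges are bridges.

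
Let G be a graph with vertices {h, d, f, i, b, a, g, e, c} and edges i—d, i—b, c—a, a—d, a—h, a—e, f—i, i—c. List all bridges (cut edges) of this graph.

a-e, a-h, b-i, f-i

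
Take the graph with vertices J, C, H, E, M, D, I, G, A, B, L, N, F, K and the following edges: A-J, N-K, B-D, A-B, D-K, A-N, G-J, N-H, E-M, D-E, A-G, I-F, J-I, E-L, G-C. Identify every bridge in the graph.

The edges on the cycle A-B-D-K-N-A are not bridges since each lies on that cycle.
But removing C-G disconnects C from G; removing D-E disconnects D from E; removing H-N disconnects H from N; removing L-E disconnects L from E — these are bridges.
In total 7 edges are bridges.

C-G, D-E, E-L, E-M, F-I, H-N, I-J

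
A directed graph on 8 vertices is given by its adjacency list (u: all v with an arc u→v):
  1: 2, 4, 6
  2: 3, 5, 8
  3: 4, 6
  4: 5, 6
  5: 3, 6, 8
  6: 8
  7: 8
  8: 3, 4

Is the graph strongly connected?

No

There is no directed path from 8 to 7, so the graph is not strongly connected.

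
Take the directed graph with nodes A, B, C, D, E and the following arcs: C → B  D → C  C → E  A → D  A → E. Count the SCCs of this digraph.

{D} is an SCC by itself.
{A} is an SCC by itself.
{C} is an SCC by itself.
{B} is an SCC by itself.
{E} is an SCC by itself.
That gives 5 strongly connected components.

5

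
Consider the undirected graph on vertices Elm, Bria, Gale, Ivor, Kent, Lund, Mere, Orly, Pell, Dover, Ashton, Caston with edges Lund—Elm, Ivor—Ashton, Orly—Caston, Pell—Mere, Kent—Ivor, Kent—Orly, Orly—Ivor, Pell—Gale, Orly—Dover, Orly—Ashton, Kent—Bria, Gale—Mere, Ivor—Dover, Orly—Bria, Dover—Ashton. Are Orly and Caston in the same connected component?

Yes

From Orly we can reach Bria, Ivor, Kent, Orly, Dover, Ashton, Caston, which includes Caston.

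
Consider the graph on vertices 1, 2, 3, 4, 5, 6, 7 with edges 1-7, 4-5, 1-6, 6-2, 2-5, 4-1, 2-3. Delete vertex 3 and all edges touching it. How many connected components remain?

1

With 3 gone, the remaining components are: {1, 2, 4, 5, 6, 7}.
That is 1 component.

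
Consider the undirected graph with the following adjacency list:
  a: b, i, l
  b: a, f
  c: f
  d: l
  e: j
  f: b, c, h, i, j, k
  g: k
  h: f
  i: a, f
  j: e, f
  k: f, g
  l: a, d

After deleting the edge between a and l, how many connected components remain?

2

Before removal there is 1 component.
a-l is a bridge — removing it separates a's side from l's side.
After removal: 2 components.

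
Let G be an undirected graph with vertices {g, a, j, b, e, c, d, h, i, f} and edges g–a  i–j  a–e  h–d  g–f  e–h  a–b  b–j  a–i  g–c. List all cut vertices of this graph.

Removing a increases the component count from 1 to 3, so a is a cut vertex.
Removing e increases the component count from 1 to 2, so e is a cut vertex.
Removing g increases the component count from 1 to 3, so g is a cut vertex.
Likewise h is a cut vertex.
By contrast removing c leaves 1 component; it is not a cut vertex. No other vertex is a cut vertex either.

a, e, g, h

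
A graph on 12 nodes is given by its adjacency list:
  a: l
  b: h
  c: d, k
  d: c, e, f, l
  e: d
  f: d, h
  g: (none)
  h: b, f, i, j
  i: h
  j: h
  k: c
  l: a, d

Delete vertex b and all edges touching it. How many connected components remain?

2

With b gone, the remaining components are: {g}; {a, c, d, e, f, h, i, j, k, l}.
That is 2 components.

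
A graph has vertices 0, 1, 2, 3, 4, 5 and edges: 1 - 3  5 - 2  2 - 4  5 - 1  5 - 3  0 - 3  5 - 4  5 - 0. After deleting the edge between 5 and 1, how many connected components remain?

5 and 1 are still connected via 5-3-1, so the component count stays at 1.

1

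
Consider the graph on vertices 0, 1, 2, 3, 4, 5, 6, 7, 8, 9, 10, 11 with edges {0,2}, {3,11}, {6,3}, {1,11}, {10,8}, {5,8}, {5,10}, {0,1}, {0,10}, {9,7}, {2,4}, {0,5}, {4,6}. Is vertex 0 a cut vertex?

Yes

Deleting 0 raises the number of components from 2 to 3, so 0 is a cut vertex.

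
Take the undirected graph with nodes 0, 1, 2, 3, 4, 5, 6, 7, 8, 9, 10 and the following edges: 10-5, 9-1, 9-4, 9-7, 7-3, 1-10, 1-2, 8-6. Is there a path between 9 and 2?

Yes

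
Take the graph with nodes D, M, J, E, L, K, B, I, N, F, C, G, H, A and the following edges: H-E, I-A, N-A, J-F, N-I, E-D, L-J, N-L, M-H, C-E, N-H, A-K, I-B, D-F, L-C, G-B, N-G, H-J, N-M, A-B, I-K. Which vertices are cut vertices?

N

Removing N increases the component count from 1 to 2, so N is a cut vertex.
By contrast removing B leaves 1 component; it is not a cut vertex. No other vertex is a cut vertex either.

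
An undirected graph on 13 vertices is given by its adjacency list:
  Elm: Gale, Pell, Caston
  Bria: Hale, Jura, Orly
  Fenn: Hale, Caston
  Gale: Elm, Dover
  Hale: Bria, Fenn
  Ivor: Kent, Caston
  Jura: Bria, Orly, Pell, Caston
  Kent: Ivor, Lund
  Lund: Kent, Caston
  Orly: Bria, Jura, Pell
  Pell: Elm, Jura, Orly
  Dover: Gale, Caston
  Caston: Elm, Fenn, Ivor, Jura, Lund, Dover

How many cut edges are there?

0

The edges on the cycle Caston-Dover-Gale-Elm-Caston are not bridges since each lies on that cycle.
Every edge lies on some cycle, so there are no bridges.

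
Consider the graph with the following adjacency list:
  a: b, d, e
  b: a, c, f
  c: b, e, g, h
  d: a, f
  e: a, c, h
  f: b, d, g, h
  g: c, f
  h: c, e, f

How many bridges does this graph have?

The edges on the cycle b-c-g-f-h-e-a-b are not bridges since each lies on that cycle.
Every edge lies on some cycle, so there are no bridges.

0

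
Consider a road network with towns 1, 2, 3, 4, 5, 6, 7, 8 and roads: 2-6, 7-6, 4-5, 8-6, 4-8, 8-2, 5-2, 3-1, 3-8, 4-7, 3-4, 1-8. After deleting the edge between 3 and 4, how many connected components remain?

3 and 4 are still connected via 3-8-4, so the component count stays at 1.

1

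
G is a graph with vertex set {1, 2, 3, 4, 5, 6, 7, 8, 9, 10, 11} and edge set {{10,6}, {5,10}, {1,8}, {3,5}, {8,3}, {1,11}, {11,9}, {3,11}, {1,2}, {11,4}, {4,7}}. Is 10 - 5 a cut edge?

Yes

Removing 10 - 5 leaves no path between 10 and 5: the component count goes from 1 to 2. So it is a bridge.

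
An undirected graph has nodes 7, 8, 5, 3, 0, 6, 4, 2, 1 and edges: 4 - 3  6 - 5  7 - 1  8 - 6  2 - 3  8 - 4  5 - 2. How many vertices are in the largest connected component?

6

0 is isolated — a component by itself.
Starting from 1 we can reach 1, 7. That is one component of size 2.
Starting from 2 we can reach 2, 3, 4, 5, 6, 8. That is one component of size 6.
The largest has 6 vertices.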